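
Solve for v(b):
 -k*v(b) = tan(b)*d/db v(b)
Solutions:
 v(b) = C1*exp(-k*log(sin(b)))


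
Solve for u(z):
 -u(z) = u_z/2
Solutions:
 u(z) = C1*exp(-2*z)


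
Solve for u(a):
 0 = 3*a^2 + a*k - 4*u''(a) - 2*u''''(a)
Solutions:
 u(a) = C1 + C2*a + C3*sin(sqrt(2)*a) + C4*cos(sqrt(2)*a) + a^4/16 + a^3*k/24 - 3*a^2/8


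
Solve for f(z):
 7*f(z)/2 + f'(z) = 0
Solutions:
 f(z) = C1*exp(-7*z/2)


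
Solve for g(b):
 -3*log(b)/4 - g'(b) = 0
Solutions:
 g(b) = C1 - 3*b*log(b)/4 + 3*b/4


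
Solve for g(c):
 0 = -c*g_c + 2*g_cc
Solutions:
 g(c) = C1 + C2*erfi(c/2)


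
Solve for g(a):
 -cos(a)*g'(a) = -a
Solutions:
 g(a) = C1 + Integral(a/cos(a), a)


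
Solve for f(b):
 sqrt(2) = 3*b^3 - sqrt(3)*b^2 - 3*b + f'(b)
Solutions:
 f(b) = C1 - 3*b^4/4 + sqrt(3)*b^3/3 + 3*b^2/2 + sqrt(2)*b


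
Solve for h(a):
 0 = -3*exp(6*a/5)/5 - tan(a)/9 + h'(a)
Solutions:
 h(a) = C1 + exp(6*a/5)/2 - log(cos(a))/9


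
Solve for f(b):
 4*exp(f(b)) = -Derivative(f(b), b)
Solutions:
 f(b) = log(1/(C1 + 4*b))


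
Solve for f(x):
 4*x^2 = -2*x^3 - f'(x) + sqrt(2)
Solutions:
 f(x) = C1 - x^4/2 - 4*x^3/3 + sqrt(2)*x


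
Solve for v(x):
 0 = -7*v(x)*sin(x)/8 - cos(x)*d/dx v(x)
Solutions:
 v(x) = C1*cos(x)^(7/8)


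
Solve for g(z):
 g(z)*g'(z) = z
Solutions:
 g(z) = -sqrt(C1 + z^2)
 g(z) = sqrt(C1 + z^2)


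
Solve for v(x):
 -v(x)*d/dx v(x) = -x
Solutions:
 v(x) = -sqrt(C1 + x^2)
 v(x) = sqrt(C1 + x^2)


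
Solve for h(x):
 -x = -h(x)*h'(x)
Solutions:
 h(x) = -sqrt(C1 + x^2)
 h(x) = sqrt(C1 + x^2)


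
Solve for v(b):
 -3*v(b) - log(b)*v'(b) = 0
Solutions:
 v(b) = C1*exp(-3*li(b))


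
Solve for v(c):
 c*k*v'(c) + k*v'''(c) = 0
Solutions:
 v(c) = C1 + Integral(C2*airyai(-c) + C3*airybi(-c), c)


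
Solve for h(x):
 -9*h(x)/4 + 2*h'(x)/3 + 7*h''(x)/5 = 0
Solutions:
 h(x) = C1*exp(x*(-10 + sqrt(2935))/42) + C2*exp(-x*(10 + sqrt(2935))/42)


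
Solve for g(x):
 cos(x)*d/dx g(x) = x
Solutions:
 g(x) = C1 + Integral(x/cos(x), x)


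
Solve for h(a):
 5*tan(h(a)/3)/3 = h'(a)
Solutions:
 h(a) = -3*asin(C1*exp(5*a/9)) + 3*pi
 h(a) = 3*asin(C1*exp(5*a/9))


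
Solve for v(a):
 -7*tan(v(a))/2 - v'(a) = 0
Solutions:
 v(a) = pi - asin(C1*exp(-7*a/2))
 v(a) = asin(C1*exp(-7*a/2))


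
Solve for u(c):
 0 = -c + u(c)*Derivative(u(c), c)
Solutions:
 u(c) = -sqrt(C1 + c^2)
 u(c) = sqrt(C1 + c^2)


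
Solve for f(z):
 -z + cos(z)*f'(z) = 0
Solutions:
 f(z) = C1 + Integral(z/cos(z), z)


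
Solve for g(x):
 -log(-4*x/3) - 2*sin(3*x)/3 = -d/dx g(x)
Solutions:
 g(x) = C1 + x*log(-x) - x*log(3) - x + 2*x*log(2) - 2*cos(3*x)/9


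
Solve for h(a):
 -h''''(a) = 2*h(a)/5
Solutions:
 h(a) = (C1*sin(10^(3/4)*a/10) + C2*cos(10^(3/4)*a/10))*exp(-10^(3/4)*a/10) + (C3*sin(10^(3/4)*a/10) + C4*cos(10^(3/4)*a/10))*exp(10^(3/4)*a/10)


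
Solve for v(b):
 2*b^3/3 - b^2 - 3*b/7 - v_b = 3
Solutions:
 v(b) = C1 + b^4/6 - b^3/3 - 3*b^2/14 - 3*b


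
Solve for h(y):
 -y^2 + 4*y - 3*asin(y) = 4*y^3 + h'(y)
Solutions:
 h(y) = C1 - y^4 - y^3/3 + 2*y^2 - 3*y*asin(y) - 3*sqrt(1 - y^2)


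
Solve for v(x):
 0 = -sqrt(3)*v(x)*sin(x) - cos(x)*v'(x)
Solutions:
 v(x) = C1*cos(x)^(sqrt(3))


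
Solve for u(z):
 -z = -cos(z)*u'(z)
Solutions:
 u(z) = C1 + Integral(z/cos(z), z)


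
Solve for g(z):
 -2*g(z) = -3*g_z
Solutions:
 g(z) = C1*exp(2*z/3)


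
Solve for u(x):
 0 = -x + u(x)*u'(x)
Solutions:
 u(x) = -sqrt(C1 + x^2)
 u(x) = sqrt(C1 + x^2)


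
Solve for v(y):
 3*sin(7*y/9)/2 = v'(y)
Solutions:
 v(y) = C1 - 27*cos(7*y/9)/14


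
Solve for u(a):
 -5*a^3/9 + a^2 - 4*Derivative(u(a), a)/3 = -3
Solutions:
 u(a) = C1 - 5*a^4/48 + a^3/4 + 9*a/4


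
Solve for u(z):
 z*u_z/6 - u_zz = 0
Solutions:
 u(z) = C1 + C2*erfi(sqrt(3)*z/6)


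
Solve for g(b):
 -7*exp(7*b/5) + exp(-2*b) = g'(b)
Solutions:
 g(b) = C1 - 5*exp(7*b/5) - exp(-2*b)/2


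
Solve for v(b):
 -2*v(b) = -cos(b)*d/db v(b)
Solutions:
 v(b) = C1*(sin(b) + 1)/(sin(b) - 1)


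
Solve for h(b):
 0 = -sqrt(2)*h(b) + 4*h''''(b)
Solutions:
 h(b) = C1*exp(-2^(5/8)*b/2) + C2*exp(2^(5/8)*b/2) + C3*sin(2^(5/8)*b/2) + C4*cos(2^(5/8)*b/2)


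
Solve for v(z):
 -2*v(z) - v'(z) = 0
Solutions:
 v(z) = C1*exp(-2*z)


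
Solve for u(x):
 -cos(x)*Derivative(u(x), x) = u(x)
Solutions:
 u(x) = C1*sqrt(sin(x) - 1)/sqrt(sin(x) + 1)


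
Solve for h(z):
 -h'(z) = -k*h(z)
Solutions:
 h(z) = C1*exp(k*z)


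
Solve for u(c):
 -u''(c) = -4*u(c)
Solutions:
 u(c) = C1*exp(-2*c) + C2*exp(2*c)


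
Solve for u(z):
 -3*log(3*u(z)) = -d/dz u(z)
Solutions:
 -Integral(1/(log(_y) + log(3)), (_y, u(z)))/3 = C1 - z


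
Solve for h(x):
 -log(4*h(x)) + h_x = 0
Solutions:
 -Integral(1/(log(_y) + 2*log(2)), (_y, h(x))) = C1 - x


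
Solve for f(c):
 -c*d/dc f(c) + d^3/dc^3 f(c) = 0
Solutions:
 f(c) = C1 + Integral(C2*airyai(c) + C3*airybi(c), c)


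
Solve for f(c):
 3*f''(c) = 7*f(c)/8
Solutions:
 f(c) = C1*exp(-sqrt(42)*c/12) + C2*exp(sqrt(42)*c/12)


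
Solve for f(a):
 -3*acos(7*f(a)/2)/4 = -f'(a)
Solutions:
 Integral(1/acos(7*_y/2), (_y, f(a))) = C1 + 3*a/4


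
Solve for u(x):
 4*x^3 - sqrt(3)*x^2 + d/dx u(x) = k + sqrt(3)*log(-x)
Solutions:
 u(x) = C1 - x^4 + sqrt(3)*x^3/3 + x*(k - sqrt(3)) + sqrt(3)*x*log(-x)


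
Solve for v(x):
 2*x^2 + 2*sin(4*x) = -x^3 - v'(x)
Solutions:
 v(x) = C1 - x^4/4 - 2*x^3/3 + cos(4*x)/2


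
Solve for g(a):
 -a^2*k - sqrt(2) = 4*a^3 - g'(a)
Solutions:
 g(a) = C1 + a^4 + a^3*k/3 + sqrt(2)*a


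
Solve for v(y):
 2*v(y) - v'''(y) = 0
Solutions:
 v(y) = C3*exp(2^(1/3)*y) + (C1*sin(2^(1/3)*sqrt(3)*y/2) + C2*cos(2^(1/3)*sqrt(3)*y/2))*exp(-2^(1/3)*y/2)


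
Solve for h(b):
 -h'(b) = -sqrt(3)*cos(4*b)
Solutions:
 h(b) = C1 + sqrt(3)*sin(4*b)/4


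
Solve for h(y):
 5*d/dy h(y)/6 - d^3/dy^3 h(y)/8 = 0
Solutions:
 h(y) = C1 + C2*exp(-2*sqrt(15)*y/3) + C3*exp(2*sqrt(15)*y/3)


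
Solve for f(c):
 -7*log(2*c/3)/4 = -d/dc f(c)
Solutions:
 f(c) = C1 + 7*c*log(c)/4 - 7*c*log(3)/4 - 7*c/4 + 7*c*log(2)/4


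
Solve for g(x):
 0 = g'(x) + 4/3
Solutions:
 g(x) = C1 - 4*x/3


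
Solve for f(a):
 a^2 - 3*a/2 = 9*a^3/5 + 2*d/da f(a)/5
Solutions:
 f(a) = C1 - 9*a^4/8 + 5*a^3/6 - 15*a^2/8


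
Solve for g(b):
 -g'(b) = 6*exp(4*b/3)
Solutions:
 g(b) = C1 - 9*exp(4*b/3)/2


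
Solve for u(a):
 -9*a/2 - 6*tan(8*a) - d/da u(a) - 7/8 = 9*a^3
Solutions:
 u(a) = C1 - 9*a^4/4 - 9*a^2/4 - 7*a/8 + 3*log(cos(8*a))/4


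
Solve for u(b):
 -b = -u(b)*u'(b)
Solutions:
 u(b) = -sqrt(C1 + b^2)
 u(b) = sqrt(C1 + b^2)


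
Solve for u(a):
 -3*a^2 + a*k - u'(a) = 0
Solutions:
 u(a) = C1 - a^3 + a^2*k/2


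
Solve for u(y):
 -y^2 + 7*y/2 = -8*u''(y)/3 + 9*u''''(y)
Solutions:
 u(y) = C1 + C2*y + C3*exp(-2*sqrt(6)*y/9) + C4*exp(2*sqrt(6)*y/9) + y^4/32 - 7*y^3/32 + 81*y^2/64


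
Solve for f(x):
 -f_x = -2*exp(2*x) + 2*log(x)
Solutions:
 f(x) = C1 - 2*x*log(x) + 2*x + exp(2*x)


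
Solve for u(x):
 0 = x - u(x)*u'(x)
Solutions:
 u(x) = -sqrt(C1 + x^2)
 u(x) = sqrt(C1 + x^2)


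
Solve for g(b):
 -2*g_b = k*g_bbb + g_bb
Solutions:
 g(b) = C1 + C2*exp(b*(sqrt(1 - 8*k) - 1)/(2*k)) + C3*exp(-b*(sqrt(1 - 8*k) + 1)/(2*k))


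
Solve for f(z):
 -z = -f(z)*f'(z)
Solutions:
 f(z) = -sqrt(C1 + z^2)
 f(z) = sqrt(C1 + z^2)


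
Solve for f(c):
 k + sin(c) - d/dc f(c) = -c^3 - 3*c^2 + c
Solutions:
 f(c) = C1 + c^4/4 + c^3 - c^2/2 + c*k - cos(c)


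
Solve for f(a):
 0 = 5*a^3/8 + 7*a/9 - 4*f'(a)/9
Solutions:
 f(a) = C1 + 45*a^4/128 + 7*a^2/8


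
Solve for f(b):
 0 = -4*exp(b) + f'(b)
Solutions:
 f(b) = C1 + 4*exp(b)


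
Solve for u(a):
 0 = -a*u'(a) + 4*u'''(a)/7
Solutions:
 u(a) = C1 + Integral(C2*airyai(14^(1/3)*a/2) + C3*airybi(14^(1/3)*a/2), a)


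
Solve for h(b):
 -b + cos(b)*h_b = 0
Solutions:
 h(b) = C1 + Integral(b/cos(b), b)


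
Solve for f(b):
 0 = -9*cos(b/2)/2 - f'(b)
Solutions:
 f(b) = C1 - 9*sin(b/2)


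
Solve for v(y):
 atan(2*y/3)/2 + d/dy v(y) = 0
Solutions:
 v(y) = C1 - y*atan(2*y/3)/2 + 3*log(4*y^2 + 9)/8


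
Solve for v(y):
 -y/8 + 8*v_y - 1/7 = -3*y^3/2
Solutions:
 v(y) = C1 - 3*y^4/64 + y^2/128 + y/56


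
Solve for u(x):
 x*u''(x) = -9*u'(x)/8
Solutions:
 u(x) = C1 + C2/x^(1/8)


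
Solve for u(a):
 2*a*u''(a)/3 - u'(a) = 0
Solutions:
 u(a) = C1 + C2*a^(5/2)


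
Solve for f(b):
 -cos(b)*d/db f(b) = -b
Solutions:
 f(b) = C1 + Integral(b/cos(b), b)


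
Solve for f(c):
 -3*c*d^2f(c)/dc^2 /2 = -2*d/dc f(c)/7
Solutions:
 f(c) = C1 + C2*c^(25/21)


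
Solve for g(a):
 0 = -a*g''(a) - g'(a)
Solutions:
 g(a) = C1 + C2*log(a)


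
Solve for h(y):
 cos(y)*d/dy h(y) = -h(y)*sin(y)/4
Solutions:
 h(y) = C1*cos(y)^(1/4)


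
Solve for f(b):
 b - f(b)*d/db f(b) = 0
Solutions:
 f(b) = -sqrt(C1 + b^2)
 f(b) = sqrt(C1 + b^2)


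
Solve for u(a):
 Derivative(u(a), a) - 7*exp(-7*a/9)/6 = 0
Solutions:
 u(a) = C1 - 3*exp(-7*a/9)/2


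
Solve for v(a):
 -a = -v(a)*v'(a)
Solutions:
 v(a) = -sqrt(C1 + a^2)
 v(a) = sqrt(C1 + a^2)


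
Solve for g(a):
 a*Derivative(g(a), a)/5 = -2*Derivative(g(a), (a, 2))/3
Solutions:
 g(a) = C1 + C2*erf(sqrt(15)*a/10)


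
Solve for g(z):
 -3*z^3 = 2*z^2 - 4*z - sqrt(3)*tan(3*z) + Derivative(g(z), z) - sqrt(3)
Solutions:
 g(z) = C1 - 3*z^4/4 - 2*z^3/3 + 2*z^2 + sqrt(3)*z - sqrt(3)*log(cos(3*z))/3


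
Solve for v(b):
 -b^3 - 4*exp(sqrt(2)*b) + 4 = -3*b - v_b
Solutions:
 v(b) = C1 + b^4/4 - 3*b^2/2 - 4*b + 2*sqrt(2)*exp(sqrt(2)*b)


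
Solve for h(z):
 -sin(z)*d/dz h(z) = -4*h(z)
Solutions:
 h(z) = C1*(cos(z)^2 - 2*cos(z) + 1)/(cos(z)^2 + 2*cos(z) + 1)


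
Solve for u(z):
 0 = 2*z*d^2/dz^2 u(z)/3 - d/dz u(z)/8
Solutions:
 u(z) = C1 + C2*z^(19/16)


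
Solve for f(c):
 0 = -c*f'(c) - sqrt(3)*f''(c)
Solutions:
 f(c) = C1 + C2*erf(sqrt(2)*3^(3/4)*c/6)


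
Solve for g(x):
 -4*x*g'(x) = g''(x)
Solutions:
 g(x) = C1 + C2*erf(sqrt(2)*x)


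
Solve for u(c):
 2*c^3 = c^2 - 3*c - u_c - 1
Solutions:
 u(c) = C1 - c^4/2 + c^3/3 - 3*c^2/2 - c


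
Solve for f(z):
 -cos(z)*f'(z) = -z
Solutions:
 f(z) = C1 + Integral(z/cos(z), z)


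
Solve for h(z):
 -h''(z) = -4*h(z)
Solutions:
 h(z) = C1*exp(-2*z) + C2*exp(2*z)


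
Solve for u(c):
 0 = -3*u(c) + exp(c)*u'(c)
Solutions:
 u(c) = C1*exp(-3*exp(-c))


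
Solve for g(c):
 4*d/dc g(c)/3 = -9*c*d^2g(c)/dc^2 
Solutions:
 g(c) = C1 + C2*c^(23/27)


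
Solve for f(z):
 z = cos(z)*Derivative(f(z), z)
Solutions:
 f(z) = C1 + Integral(z/cos(z), z)


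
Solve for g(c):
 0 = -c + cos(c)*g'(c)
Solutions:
 g(c) = C1 + Integral(c/cos(c), c)


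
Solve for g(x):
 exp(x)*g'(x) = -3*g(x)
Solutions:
 g(x) = C1*exp(3*exp(-x))


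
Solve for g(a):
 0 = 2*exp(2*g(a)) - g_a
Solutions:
 g(a) = log(-sqrt(-1/(C1 + 2*a))) - log(2)/2
 g(a) = log(-1/(C1 + 2*a))/2 - log(2)/2


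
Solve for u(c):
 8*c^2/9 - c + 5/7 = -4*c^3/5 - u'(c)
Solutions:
 u(c) = C1 - c^4/5 - 8*c^3/27 + c^2/2 - 5*c/7


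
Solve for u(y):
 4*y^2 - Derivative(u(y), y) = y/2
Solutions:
 u(y) = C1 + 4*y^3/3 - y^2/4


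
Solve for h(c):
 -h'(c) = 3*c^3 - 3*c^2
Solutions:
 h(c) = C1 - 3*c^4/4 + c^3


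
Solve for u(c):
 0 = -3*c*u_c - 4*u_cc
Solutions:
 u(c) = C1 + C2*erf(sqrt(6)*c/4)


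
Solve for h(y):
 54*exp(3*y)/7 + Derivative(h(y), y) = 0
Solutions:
 h(y) = C1 - 18*exp(3*y)/7


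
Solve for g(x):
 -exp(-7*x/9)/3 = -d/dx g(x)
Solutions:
 g(x) = C1 - 3*exp(-7*x/9)/7


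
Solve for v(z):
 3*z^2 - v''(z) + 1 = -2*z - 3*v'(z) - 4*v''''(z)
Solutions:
 v(z) = C1 + C4*exp(-z) - z^3/3 - 2*z^2/3 - 7*z/9 + (C2*sin(sqrt(2)*z/2) + C3*cos(sqrt(2)*z/2))*exp(z/2)


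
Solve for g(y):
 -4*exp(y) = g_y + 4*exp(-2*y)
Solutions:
 g(y) = C1 - 4*exp(y) + 2*exp(-2*y)


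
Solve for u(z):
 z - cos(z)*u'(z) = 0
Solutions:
 u(z) = C1 + Integral(z/cos(z), z)


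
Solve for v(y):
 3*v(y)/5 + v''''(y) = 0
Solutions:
 v(y) = (C1*sin(sqrt(2)*3^(1/4)*5^(3/4)*y/10) + C2*cos(sqrt(2)*3^(1/4)*5^(3/4)*y/10))*exp(-sqrt(2)*3^(1/4)*5^(3/4)*y/10) + (C3*sin(sqrt(2)*3^(1/4)*5^(3/4)*y/10) + C4*cos(sqrt(2)*3^(1/4)*5^(3/4)*y/10))*exp(sqrt(2)*3^(1/4)*5^(3/4)*y/10)


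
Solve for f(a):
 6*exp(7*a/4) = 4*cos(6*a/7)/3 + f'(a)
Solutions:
 f(a) = C1 + 24*exp(7*a/4)/7 - 14*sin(6*a/7)/9


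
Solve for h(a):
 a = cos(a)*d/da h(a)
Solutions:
 h(a) = C1 + Integral(a/cos(a), a)


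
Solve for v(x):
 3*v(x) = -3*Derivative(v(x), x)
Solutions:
 v(x) = C1*exp(-x)


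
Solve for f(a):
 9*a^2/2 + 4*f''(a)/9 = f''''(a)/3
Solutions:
 f(a) = C1 + C2*a + C3*exp(-2*sqrt(3)*a/3) + C4*exp(2*sqrt(3)*a/3) - 27*a^4/32 - 243*a^2/32


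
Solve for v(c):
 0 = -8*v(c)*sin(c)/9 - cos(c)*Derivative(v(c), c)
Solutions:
 v(c) = C1*cos(c)^(8/9)


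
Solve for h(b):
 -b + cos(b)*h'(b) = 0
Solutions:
 h(b) = C1 + Integral(b/cos(b), b)


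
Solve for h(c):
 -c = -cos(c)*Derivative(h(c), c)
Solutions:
 h(c) = C1 + Integral(c/cos(c), c)


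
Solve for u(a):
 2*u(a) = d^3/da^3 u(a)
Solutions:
 u(a) = C3*exp(2^(1/3)*a) + (C1*sin(2^(1/3)*sqrt(3)*a/2) + C2*cos(2^(1/3)*sqrt(3)*a/2))*exp(-2^(1/3)*a/2)


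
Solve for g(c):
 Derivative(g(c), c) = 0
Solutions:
 g(c) = C1


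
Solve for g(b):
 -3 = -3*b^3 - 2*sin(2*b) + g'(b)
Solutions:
 g(b) = C1 + 3*b^4/4 - 3*b - cos(2*b)


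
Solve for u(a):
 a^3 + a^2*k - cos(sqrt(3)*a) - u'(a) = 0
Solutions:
 u(a) = C1 + a^4/4 + a^3*k/3 - sqrt(3)*sin(sqrt(3)*a)/3


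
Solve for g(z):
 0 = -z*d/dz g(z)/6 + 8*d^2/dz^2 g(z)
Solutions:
 g(z) = C1 + C2*erfi(sqrt(6)*z/24)


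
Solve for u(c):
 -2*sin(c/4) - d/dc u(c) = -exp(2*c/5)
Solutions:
 u(c) = C1 + 5*exp(2*c/5)/2 + 8*cos(c/4)


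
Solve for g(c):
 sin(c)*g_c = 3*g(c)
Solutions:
 g(c) = C1*(cos(c) - 1)^(3/2)/(cos(c) + 1)^(3/2)


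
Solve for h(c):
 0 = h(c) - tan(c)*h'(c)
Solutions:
 h(c) = C1*sin(c)


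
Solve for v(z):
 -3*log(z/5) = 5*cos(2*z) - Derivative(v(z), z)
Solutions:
 v(z) = C1 + 3*z*log(z) - 3*z*log(5) - 3*z + 5*sin(2*z)/2


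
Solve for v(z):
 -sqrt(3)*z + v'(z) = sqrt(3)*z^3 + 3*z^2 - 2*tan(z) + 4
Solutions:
 v(z) = C1 + sqrt(3)*z^4/4 + z^3 + sqrt(3)*z^2/2 + 4*z + 2*log(cos(z))


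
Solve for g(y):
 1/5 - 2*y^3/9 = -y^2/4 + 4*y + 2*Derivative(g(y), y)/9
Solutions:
 g(y) = C1 - y^4/4 + 3*y^3/8 - 9*y^2 + 9*y/10


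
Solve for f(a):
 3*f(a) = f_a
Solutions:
 f(a) = C1*exp(3*a)


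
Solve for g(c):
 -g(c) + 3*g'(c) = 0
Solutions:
 g(c) = C1*exp(c/3)


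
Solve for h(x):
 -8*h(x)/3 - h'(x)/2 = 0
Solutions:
 h(x) = C1*exp(-16*x/3)


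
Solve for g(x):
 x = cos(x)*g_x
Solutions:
 g(x) = C1 + Integral(x/cos(x), x)


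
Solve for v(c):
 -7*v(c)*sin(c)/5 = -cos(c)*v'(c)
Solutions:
 v(c) = C1/cos(c)^(7/5)


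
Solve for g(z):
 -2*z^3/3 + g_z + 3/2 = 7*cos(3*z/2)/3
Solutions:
 g(z) = C1 + z^4/6 - 3*z/2 + 14*sin(3*z/2)/9


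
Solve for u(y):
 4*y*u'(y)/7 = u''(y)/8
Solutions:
 u(y) = C1 + C2*erfi(4*sqrt(7)*y/7)


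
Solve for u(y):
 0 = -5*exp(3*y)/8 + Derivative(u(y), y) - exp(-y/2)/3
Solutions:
 u(y) = C1 + 5*exp(3*y)/24 - 2*exp(-y/2)/3


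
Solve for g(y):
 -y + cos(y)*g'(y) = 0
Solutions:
 g(y) = C1 + Integral(y/cos(y), y)


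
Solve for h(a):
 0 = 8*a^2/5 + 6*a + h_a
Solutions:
 h(a) = C1 - 8*a^3/15 - 3*a^2


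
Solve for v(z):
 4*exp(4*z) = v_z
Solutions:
 v(z) = C1 + exp(4*z)


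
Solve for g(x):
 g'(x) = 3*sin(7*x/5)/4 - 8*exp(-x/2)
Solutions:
 g(x) = C1 - 15*cos(7*x/5)/28 + 16*exp(-x/2)


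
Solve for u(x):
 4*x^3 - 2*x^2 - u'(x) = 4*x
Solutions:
 u(x) = C1 + x^4 - 2*x^3/3 - 2*x^2


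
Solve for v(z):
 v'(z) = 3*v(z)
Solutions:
 v(z) = C1*exp(3*z)


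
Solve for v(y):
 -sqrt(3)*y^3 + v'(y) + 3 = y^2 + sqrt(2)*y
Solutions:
 v(y) = C1 + sqrt(3)*y^4/4 + y^3/3 + sqrt(2)*y^2/2 - 3*y


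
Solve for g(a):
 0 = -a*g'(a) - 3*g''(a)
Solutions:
 g(a) = C1 + C2*erf(sqrt(6)*a/6)


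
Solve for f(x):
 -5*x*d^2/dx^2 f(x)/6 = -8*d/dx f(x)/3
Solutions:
 f(x) = C1 + C2*x^(21/5)


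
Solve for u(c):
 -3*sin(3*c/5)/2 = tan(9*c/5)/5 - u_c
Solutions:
 u(c) = C1 - log(cos(9*c/5))/9 - 5*cos(3*c/5)/2


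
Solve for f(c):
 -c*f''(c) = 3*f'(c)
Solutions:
 f(c) = C1 + C2/c^2


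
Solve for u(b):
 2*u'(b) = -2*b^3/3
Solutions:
 u(b) = C1 - b^4/12


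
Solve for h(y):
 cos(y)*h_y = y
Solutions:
 h(y) = C1 + Integral(y/cos(y), y)


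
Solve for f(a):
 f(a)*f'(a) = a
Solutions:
 f(a) = -sqrt(C1 + a^2)
 f(a) = sqrt(C1 + a^2)


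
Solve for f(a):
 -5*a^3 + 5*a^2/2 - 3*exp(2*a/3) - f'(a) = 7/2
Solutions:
 f(a) = C1 - 5*a^4/4 + 5*a^3/6 - 7*a/2 - 9*exp(2*a/3)/2


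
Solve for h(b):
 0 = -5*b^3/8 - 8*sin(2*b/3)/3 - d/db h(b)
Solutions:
 h(b) = C1 - 5*b^4/32 + 4*cos(2*b/3)


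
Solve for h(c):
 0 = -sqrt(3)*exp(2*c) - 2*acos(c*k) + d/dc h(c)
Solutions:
 h(c) = C1 + 2*Piecewise((c*acos(c*k) - sqrt(-c^2*k^2 + 1)/k, Ne(k, 0)), (pi*c/2, True)) + sqrt(3)*exp(2*c)/2


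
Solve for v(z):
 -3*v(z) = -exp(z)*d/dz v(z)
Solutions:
 v(z) = C1*exp(-3*exp(-z))


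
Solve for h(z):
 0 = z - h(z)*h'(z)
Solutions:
 h(z) = -sqrt(C1 + z^2)
 h(z) = sqrt(C1 + z^2)


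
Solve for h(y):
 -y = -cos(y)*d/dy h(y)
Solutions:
 h(y) = C1 + Integral(y/cos(y), y)


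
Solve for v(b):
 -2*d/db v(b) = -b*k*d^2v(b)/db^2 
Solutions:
 v(b) = C1 + b^(((re(k) + 2)*re(k) + im(k)^2)/(re(k)^2 + im(k)^2))*(C2*sin(2*log(b)*Abs(im(k))/(re(k)^2 + im(k)^2)) + C3*cos(2*log(b)*im(k)/(re(k)^2 + im(k)^2)))


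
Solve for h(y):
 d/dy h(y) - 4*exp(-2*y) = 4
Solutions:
 h(y) = C1 + 4*y - 2*exp(-2*y)


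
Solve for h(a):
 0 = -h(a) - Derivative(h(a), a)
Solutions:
 h(a) = C1*exp(-a)


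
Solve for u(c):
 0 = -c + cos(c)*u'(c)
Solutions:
 u(c) = C1 + Integral(c/cos(c), c)


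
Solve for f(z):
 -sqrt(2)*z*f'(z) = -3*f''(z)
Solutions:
 f(z) = C1 + C2*erfi(2^(3/4)*sqrt(3)*z/6)


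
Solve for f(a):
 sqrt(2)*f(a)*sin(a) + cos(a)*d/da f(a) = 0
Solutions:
 f(a) = C1*cos(a)^(sqrt(2))


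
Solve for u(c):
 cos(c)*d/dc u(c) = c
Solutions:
 u(c) = C1 + Integral(c/cos(c), c)


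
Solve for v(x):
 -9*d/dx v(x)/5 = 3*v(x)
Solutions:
 v(x) = C1*exp(-5*x/3)


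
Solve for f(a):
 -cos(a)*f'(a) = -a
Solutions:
 f(a) = C1 + Integral(a/cos(a), a)


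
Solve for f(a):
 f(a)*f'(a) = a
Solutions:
 f(a) = -sqrt(C1 + a^2)
 f(a) = sqrt(C1 + a^2)


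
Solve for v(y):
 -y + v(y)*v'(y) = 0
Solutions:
 v(y) = -sqrt(C1 + y^2)
 v(y) = sqrt(C1 + y^2)


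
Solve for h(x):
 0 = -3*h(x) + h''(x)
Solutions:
 h(x) = C1*exp(-sqrt(3)*x) + C2*exp(sqrt(3)*x)


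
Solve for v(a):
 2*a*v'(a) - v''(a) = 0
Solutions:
 v(a) = C1 + C2*erfi(a)


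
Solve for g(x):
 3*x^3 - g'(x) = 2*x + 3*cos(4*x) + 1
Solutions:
 g(x) = C1 + 3*x^4/4 - x^2 - x - 3*sin(4*x)/4


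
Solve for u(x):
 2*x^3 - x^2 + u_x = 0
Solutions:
 u(x) = C1 - x^4/2 + x^3/3


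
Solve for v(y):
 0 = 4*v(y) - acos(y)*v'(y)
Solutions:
 v(y) = C1*exp(4*Integral(1/acos(y), y))


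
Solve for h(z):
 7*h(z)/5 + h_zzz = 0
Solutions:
 h(z) = C3*exp(-5^(2/3)*7^(1/3)*z/5) + (C1*sin(sqrt(3)*5^(2/3)*7^(1/3)*z/10) + C2*cos(sqrt(3)*5^(2/3)*7^(1/3)*z/10))*exp(5^(2/3)*7^(1/3)*z/10)


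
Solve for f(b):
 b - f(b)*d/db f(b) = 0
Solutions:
 f(b) = -sqrt(C1 + b^2)
 f(b) = sqrt(C1 + b^2)


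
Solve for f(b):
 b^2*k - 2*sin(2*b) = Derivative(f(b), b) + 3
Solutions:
 f(b) = C1 + b^3*k/3 - 3*b + cos(2*b)


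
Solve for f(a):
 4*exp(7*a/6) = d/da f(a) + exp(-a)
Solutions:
 f(a) = C1 + 24*exp(7*a/6)/7 + exp(-a)


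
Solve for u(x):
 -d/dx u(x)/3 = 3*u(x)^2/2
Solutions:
 u(x) = 2/(C1 + 9*x)


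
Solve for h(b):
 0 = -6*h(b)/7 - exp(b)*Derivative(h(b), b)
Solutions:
 h(b) = C1*exp(6*exp(-b)/7)


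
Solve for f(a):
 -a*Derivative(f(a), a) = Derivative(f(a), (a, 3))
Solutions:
 f(a) = C1 + Integral(C2*airyai(-a) + C3*airybi(-a), a)


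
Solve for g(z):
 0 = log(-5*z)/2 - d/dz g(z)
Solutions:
 g(z) = C1 + z*log(-z)/2 + z*(-1 + log(5))/2


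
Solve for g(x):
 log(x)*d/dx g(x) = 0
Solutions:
 g(x) = C1


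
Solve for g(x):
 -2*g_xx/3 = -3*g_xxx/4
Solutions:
 g(x) = C1 + C2*x + C3*exp(8*x/9)


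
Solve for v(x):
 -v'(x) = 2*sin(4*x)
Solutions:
 v(x) = C1 + cos(4*x)/2


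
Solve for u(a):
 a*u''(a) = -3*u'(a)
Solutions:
 u(a) = C1 + C2/a^2


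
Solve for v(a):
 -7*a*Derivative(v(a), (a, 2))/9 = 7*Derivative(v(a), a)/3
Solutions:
 v(a) = C1 + C2/a^2


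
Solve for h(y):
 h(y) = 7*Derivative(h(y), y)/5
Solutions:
 h(y) = C1*exp(5*y/7)


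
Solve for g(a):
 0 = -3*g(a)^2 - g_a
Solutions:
 g(a) = 1/(C1 + 3*a)


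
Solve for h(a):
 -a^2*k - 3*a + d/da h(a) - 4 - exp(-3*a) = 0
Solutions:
 h(a) = C1 + a^3*k/3 + 3*a^2/2 + 4*a - exp(-3*a)/3


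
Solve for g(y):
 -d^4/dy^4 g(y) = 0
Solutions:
 g(y) = C1 + C2*y + C3*y^2 + C4*y^3


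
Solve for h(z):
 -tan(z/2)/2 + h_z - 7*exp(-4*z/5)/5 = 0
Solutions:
 h(z) = C1 + log(tan(z/2)^2 + 1)/2 - 7*exp(-4*z/5)/4


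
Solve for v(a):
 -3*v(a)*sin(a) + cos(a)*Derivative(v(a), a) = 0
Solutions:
 v(a) = C1/cos(a)^3


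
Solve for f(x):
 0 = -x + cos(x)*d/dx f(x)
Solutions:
 f(x) = C1 + Integral(x/cos(x), x)


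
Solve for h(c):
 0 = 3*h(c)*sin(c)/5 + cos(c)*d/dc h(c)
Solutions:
 h(c) = C1*cos(c)^(3/5)


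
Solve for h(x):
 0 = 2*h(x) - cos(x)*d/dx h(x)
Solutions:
 h(x) = C1*(sin(x) + 1)/(sin(x) - 1)


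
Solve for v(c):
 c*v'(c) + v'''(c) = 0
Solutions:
 v(c) = C1 + Integral(C2*airyai(-c) + C3*airybi(-c), c)


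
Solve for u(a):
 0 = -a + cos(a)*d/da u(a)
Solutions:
 u(a) = C1 + Integral(a/cos(a), a)


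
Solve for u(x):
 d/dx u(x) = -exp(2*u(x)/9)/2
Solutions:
 u(x) = 9*log(-sqrt(-1/(C1 - x))) + 9*log(3)
 u(x) = 9*log(-1/(C1 - x))/2 + 9*log(3)


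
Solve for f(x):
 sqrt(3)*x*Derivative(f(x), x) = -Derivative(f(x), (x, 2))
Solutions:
 f(x) = C1 + C2*erf(sqrt(2)*3^(1/4)*x/2)


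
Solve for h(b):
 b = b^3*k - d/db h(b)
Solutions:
 h(b) = C1 + b^4*k/4 - b^2/2


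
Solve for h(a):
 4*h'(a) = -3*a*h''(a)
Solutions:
 h(a) = C1 + C2/a^(1/3)


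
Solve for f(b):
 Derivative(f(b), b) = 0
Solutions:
 f(b) = C1


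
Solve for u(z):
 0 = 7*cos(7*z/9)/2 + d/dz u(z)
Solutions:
 u(z) = C1 - 9*sin(7*z/9)/2


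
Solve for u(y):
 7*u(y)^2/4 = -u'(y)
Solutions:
 u(y) = 4/(C1 + 7*y)


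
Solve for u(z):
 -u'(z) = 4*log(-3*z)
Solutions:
 u(z) = C1 - 4*z*log(-z) + 4*z*(1 - log(3))


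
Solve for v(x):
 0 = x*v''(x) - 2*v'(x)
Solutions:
 v(x) = C1 + C2*x^3


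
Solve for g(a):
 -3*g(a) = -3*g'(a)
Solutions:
 g(a) = C1*exp(a)


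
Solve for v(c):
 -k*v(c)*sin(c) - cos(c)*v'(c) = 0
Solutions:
 v(c) = C1*exp(k*log(cos(c)))


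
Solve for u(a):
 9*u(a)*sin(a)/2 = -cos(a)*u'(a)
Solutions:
 u(a) = C1*cos(a)^(9/2)


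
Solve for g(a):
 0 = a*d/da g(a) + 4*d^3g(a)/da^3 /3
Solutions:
 g(a) = C1 + Integral(C2*airyai(-6^(1/3)*a/2) + C3*airybi(-6^(1/3)*a/2), a)


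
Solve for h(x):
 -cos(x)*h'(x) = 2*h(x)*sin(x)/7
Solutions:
 h(x) = C1*cos(x)^(2/7)


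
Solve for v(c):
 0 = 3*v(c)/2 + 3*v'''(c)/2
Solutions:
 v(c) = C3*exp(-c) + (C1*sin(sqrt(3)*c/2) + C2*cos(sqrt(3)*c/2))*exp(c/2)


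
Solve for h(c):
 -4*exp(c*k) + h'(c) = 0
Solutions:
 h(c) = C1 + 4*exp(c*k)/k


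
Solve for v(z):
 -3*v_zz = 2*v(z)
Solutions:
 v(z) = C1*sin(sqrt(6)*z/3) + C2*cos(sqrt(6)*z/3)


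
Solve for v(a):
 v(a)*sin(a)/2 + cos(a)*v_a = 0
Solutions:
 v(a) = C1*sqrt(cos(a))


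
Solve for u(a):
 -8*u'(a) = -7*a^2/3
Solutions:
 u(a) = C1 + 7*a^3/72


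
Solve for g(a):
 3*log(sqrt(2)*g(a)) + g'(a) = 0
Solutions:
 2*Integral(1/(2*log(_y) + log(2)), (_y, g(a)))/3 = C1 - a


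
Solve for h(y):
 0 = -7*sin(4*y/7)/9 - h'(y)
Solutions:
 h(y) = C1 + 49*cos(4*y/7)/36


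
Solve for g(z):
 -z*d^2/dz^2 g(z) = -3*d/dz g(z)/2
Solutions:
 g(z) = C1 + C2*z^(5/2)


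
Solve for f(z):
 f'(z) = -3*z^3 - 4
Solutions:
 f(z) = C1 - 3*z^4/4 - 4*z


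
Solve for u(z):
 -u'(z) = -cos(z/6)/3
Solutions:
 u(z) = C1 + 2*sin(z/6)


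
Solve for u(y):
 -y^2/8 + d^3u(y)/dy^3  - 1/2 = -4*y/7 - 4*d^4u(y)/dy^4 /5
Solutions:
 u(y) = C1 + C2*y + C3*y^2 + C4*exp(-5*y/4) + y^5/480 - 9*y^4/280 + 391*y^3/2100


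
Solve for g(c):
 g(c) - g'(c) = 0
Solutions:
 g(c) = C1*exp(c)


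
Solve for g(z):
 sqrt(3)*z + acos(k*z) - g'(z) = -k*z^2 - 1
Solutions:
 g(z) = C1 + k*z^3/3 + sqrt(3)*z^2/2 + z + Piecewise((z*acos(k*z) - sqrt(-k^2*z^2 + 1)/k, Ne(k, 0)), (pi*z/2, True))


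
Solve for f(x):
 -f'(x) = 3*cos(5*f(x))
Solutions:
 f(x) = -asin((C1 + exp(30*x))/(C1 - exp(30*x)))/5 + pi/5
 f(x) = asin((C1 + exp(30*x))/(C1 - exp(30*x)))/5


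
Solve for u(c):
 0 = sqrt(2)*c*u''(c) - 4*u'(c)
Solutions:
 u(c) = C1 + C2*c^(1 + 2*sqrt(2))


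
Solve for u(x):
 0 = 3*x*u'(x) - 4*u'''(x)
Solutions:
 u(x) = C1 + Integral(C2*airyai(6^(1/3)*x/2) + C3*airybi(6^(1/3)*x/2), x)


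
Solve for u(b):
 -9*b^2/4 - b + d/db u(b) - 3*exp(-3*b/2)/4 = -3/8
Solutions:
 u(b) = C1 + 3*b^3/4 + b^2/2 - 3*b/8 - exp(-3*b/2)/2


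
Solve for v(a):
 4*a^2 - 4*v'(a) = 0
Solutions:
 v(a) = C1 + a^3/3


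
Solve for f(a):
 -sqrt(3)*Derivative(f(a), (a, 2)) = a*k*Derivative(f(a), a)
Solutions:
 f(a) = Piecewise((-sqrt(2)*3^(1/4)*sqrt(pi)*C1*erf(sqrt(2)*3^(3/4)*a*sqrt(k)/6)/(2*sqrt(k)) - C2, (k > 0) | (k < 0)), (-C1*a - C2, True))


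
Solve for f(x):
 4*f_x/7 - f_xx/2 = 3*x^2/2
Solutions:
 f(x) = C1 + C2*exp(8*x/7) + 7*x^3/8 + 147*x^2/64 + 1029*x/256


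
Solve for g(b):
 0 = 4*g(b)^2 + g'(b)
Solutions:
 g(b) = 1/(C1 + 4*b)


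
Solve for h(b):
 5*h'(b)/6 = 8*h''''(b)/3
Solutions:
 h(b) = C1 + C4*exp(2^(2/3)*5^(1/3)*b/4) + (C2*sin(2^(2/3)*sqrt(3)*5^(1/3)*b/8) + C3*cos(2^(2/3)*sqrt(3)*5^(1/3)*b/8))*exp(-2^(2/3)*5^(1/3)*b/8)


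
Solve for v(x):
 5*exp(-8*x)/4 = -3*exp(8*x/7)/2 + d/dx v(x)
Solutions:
 v(x) = C1 + 21*exp(8*x/7)/16 - 5*exp(-8*x)/32


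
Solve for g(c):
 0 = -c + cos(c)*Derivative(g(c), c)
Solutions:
 g(c) = C1 + Integral(c/cos(c), c)


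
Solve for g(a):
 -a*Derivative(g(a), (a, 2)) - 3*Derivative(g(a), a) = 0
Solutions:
 g(a) = C1 + C2/a^2


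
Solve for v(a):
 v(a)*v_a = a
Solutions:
 v(a) = -sqrt(C1 + a^2)
 v(a) = sqrt(C1 + a^2)


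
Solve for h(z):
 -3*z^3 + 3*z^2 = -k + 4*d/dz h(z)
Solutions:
 h(z) = C1 + k*z/4 - 3*z^4/16 + z^3/4


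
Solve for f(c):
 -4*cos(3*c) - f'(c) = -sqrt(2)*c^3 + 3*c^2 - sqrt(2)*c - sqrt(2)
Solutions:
 f(c) = C1 + sqrt(2)*c^4/4 - c^3 + sqrt(2)*c^2/2 + sqrt(2)*c - 4*sin(3*c)/3


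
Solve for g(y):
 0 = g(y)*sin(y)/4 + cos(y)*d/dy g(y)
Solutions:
 g(y) = C1*cos(y)^(1/4)


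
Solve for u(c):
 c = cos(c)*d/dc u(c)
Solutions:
 u(c) = C1 + Integral(c/cos(c), c)


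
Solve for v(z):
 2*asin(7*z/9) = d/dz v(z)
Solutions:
 v(z) = C1 + 2*z*asin(7*z/9) + 2*sqrt(81 - 49*z^2)/7


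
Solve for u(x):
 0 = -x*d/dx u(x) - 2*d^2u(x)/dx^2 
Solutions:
 u(x) = C1 + C2*erf(x/2)


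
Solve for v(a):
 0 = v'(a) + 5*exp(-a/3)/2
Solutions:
 v(a) = C1 + 15*exp(-a/3)/2


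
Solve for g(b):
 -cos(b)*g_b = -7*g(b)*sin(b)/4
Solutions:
 g(b) = C1/cos(b)^(7/4)


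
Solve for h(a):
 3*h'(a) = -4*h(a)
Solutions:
 h(a) = C1*exp(-4*a/3)


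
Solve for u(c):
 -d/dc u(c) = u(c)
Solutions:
 u(c) = C1*exp(-c)


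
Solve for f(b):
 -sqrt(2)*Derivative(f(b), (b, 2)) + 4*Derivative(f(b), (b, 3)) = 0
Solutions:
 f(b) = C1 + C2*b + C3*exp(sqrt(2)*b/4)


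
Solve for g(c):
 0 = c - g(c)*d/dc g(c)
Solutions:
 g(c) = -sqrt(C1 + c^2)
 g(c) = sqrt(C1 + c^2)


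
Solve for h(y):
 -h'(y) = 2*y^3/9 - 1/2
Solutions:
 h(y) = C1 - y^4/18 + y/2


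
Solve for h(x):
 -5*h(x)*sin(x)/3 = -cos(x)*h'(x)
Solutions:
 h(x) = C1/cos(x)^(5/3)


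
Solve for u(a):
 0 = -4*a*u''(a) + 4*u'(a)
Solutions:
 u(a) = C1 + C2*a^2


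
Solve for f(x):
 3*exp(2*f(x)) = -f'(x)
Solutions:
 f(x) = log(-sqrt(-1/(C1 - 3*x))) - log(2)/2
 f(x) = log(-1/(C1 - 3*x))/2 - log(2)/2


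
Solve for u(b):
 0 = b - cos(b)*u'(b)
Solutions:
 u(b) = C1 + Integral(b/cos(b), b)


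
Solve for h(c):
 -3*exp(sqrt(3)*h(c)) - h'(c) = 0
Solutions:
 h(c) = sqrt(3)*(2*log(1/(C1 + 3*c)) - log(3))/6


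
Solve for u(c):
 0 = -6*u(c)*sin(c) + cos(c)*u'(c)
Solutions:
 u(c) = C1/cos(c)^6


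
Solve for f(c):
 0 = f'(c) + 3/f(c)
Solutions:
 f(c) = -sqrt(C1 - 6*c)
 f(c) = sqrt(C1 - 6*c)


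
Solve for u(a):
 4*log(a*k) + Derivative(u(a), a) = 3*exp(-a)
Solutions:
 u(a) = C1 - 4*a*log(a*k) + 4*a - 3*exp(-a)


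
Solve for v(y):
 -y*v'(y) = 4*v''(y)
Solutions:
 v(y) = C1 + C2*erf(sqrt(2)*y/4)


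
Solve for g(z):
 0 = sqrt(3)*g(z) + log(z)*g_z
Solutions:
 g(z) = C1*exp(-sqrt(3)*li(z))


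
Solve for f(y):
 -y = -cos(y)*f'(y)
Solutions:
 f(y) = C1 + Integral(y/cos(y), y)


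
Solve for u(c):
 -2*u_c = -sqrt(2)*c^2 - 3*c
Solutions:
 u(c) = C1 + sqrt(2)*c^3/6 + 3*c^2/4


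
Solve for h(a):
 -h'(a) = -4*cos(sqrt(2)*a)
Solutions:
 h(a) = C1 + 2*sqrt(2)*sin(sqrt(2)*a)


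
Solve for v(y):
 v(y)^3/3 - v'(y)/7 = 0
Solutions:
 v(y) = -sqrt(6)*sqrt(-1/(C1 + 7*y))/2
 v(y) = sqrt(6)*sqrt(-1/(C1 + 7*y))/2


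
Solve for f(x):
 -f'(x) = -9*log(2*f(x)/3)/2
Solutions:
 -2*Integral(1/(log(_y) - log(3) + log(2)), (_y, f(x)))/9 = C1 - x


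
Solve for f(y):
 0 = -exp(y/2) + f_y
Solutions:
 f(y) = C1 + 2*exp(y/2)


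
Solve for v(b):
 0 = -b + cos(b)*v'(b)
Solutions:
 v(b) = C1 + Integral(b/cos(b), b)


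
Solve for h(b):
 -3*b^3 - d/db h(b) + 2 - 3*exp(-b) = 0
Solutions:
 h(b) = C1 - 3*b^4/4 + 2*b + 3*exp(-b)


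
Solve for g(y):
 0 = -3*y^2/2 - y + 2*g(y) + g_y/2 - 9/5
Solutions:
 g(y) = C1*exp(-4*y) + 3*y^2/4 + y/8 + 139/160


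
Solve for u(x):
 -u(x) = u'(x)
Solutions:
 u(x) = C1*exp(-x)


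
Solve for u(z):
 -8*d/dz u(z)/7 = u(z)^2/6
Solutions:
 u(z) = 48/(C1 + 7*z)


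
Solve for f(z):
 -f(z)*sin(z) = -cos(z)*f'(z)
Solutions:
 f(z) = C1/cos(z)


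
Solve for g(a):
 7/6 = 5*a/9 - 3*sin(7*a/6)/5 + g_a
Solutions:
 g(a) = C1 - 5*a^2/18 + 7*a/6 - 18*cos(7*a/6)/35


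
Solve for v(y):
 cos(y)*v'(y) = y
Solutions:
 v(y) = C1 + Integral(y/cos(y), y)


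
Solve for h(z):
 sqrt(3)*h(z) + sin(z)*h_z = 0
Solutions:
 h(z) = C1*(cos(z) + 1)^(sqrt(3)/2)/(cos(z) - 1)^(sqrt(3)/2)


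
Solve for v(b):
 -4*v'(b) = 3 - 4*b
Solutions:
 v(b) = C1 + b^2/2 - 3*b/4


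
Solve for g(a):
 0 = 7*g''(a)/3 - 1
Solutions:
 g(a) = C1 + C2*a + 3*a^2/14


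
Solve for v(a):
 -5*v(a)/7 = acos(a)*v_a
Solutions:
 v(a) = C1*exp(-5*Integral(1/acos(a), a)/7)


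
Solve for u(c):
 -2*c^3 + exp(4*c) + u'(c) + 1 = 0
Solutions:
 u(c) = C1 + c^4/2 - c - exp(4*c)/4


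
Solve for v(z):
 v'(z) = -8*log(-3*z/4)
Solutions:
 v(z) = C1 - 8*z*log(-z) + 8*z*(-log(3) + 1 + 2*log(2))


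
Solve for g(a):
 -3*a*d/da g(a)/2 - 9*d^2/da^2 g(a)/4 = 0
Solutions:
 g(a) = C1 + C2*erf(sqrt(3)*a/3)


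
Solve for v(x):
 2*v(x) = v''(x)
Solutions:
 v(x) = C1*exp(-sqrt(2)*x) + C2*exp(sqrt(2)*x)


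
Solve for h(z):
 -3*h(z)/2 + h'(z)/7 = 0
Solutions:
 h(z) = C1*exp(21*z/2)


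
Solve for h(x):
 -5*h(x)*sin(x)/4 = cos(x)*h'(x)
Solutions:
 h(x) = C1*cos(x)^(5/4)


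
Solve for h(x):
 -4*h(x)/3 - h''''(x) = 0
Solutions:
 h(x) = (C1*sin(3^(3/4)*x/3) + C2*cos(3^(3/4)*x/3))*exp(-3^(3/4)*x/3) + (C3*sin(3^(3/4)*x/3) + C4*cos(3^(3/4)*x/3))*exp(3^(3/4)*x/3)


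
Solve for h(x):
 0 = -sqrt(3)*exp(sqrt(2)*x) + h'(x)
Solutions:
 h(x) = C1 + sqrt(6)*exp(sqrt(2)*x)/2


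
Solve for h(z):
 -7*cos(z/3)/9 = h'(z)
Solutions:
 h(z) = C1 - 7*sin(z/3)/3


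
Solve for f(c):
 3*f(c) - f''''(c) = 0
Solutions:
 f(c) = C1*exp(-3^(1/4)*c) + C2*exp(3^(1/4)*c) + C3*sin(3^(1/4)*c) + C4*cos(3^(1/4)*c)


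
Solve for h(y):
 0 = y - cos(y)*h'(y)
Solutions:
 h(y) = C1 + Integral(y/cos(y), y)


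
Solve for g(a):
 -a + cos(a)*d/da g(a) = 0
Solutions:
 g(a) = C1 + Integral(a/cos(a), a)


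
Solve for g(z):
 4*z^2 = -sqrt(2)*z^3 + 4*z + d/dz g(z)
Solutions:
 g(z) = C1 + sqrt(2)*z^4/4 + 4*z^3/3 - 2*z^2


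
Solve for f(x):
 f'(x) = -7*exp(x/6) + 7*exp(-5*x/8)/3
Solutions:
 f(x) = C1 - 42*exp(x/6) - 56*exp(-5*x/8)/15


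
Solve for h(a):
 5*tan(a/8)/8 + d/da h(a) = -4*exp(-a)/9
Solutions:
 h(a) = C1 - 5*log(tan(a/8)^2 + 1)/2 + 4*exp(-a)/9


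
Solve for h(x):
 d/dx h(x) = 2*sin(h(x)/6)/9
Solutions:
 -2*x/9 + 3*log(cos(h(x)/6) - 1) - 3*log(cos(h(x)/6) + 1) = C1


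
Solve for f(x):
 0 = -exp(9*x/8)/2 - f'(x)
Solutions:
 f(x) = C1 - 4*exp(9*x/8)/9


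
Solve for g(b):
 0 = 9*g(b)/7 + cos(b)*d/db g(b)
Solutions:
 g(b) = C1*(sin(b) - 1)^(9/14)/(sin(b) + 1)^(9/14)


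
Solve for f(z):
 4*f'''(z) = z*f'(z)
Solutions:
 f(z) = C1 + Integral(C2*airyai(2^(1/3)*z/2) + C3*airybi(2^(1/3)*z/2), z)


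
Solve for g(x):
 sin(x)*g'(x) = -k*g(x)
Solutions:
 g(x) = C1*exp(k*(-log(cos(x) - 1) + log(cos(x) + 1))/2)


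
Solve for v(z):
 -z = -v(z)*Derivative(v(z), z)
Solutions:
 v(z) = -sqrt(C1 + z^2)
 v(z) = sqrt(C1 + z^2)


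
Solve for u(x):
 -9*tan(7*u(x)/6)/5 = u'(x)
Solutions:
 u(x) = -6*asin(C1*exp(-21*x/10))/7 + 6*pi/7
 u(x) = 6*asin(C1*exp(-21*x/10))/7


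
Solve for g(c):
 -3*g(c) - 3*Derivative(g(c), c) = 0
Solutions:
 g(c) = C1*exp(-c)


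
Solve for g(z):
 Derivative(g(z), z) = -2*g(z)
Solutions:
 g(z) = C1*exp(-2*z)


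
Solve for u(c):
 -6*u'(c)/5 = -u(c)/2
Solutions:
 u(c) = C1*exp(5*c/12)


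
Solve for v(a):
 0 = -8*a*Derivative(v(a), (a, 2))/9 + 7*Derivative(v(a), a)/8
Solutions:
 v(a) = C1 + C2*a^(127/64)


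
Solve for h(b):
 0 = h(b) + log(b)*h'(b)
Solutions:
 h(b) = C1*exp(-li(b))


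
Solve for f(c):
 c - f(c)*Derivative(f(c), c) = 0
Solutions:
 f(c) = -sqrt(C1 + c^2)
 f(c) = sqrt(C1 + c^2)


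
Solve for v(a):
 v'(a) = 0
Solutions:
 v(a) = C1


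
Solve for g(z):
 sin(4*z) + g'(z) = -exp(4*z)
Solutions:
 g(z) = C1 - exp(4*z)/4 + cos(4*z)/4


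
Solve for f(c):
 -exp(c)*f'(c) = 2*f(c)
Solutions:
 f(c) = C1*exp(2*exp(-c))


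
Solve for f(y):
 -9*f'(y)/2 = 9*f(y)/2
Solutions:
 f(y) = C1*exp(-y)


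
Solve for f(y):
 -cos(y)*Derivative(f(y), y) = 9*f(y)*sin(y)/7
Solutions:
 f(y) = C1*cos(y)^(9/7)


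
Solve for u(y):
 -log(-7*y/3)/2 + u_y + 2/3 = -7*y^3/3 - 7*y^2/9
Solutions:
 u(y) = C1 - 7*y^4/12 - 7*y^3/27 + y*log(-y)/2 + y*(-7 - 3*log(3) + 3*log(7))/6


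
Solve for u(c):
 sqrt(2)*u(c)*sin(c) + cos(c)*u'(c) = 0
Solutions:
 u(c) = C1*cos(c)^(sqrt(2))


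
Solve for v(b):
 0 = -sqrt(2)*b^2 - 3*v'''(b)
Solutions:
 v(b) = C1 + C2*b + C3*b^2 - sqrt(2)*b^5/180


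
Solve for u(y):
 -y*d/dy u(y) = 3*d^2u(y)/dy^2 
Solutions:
 u(y) = C1 + C2*erf(sqrt(6)*y/6)


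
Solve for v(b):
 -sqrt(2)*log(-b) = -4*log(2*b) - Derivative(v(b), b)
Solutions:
 v(b) = C1 - b*(4 - sqrt(2))*log(b) + b*(-4*log(2) - sqrt(2) + 4 + sqrt(2)*I*pi)


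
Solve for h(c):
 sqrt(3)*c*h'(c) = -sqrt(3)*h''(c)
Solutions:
 h(c) = C1 + C2*erf(sqrt(2)*c/2)


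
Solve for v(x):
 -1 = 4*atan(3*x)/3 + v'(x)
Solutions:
 v(x) = C1 - 4*x*atan(3*x)/3 - x + 2*log(9*x^2 + 1)/9


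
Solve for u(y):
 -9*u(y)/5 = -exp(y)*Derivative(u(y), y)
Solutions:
 u(y) = C1*exp(-9*exp(-y)/5)


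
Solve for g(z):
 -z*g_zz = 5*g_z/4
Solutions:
 g(z) = C1 + C2/z^(1/4)


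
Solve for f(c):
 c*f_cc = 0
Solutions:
 f(c) = C1 + C2*c


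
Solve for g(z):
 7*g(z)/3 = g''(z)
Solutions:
 g(z) = C1*exp(-sqrt(21)*z/3) + C2*exp(sqrt(21)*z/3)


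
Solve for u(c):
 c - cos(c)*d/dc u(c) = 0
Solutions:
 u(c) = C1 + Integral(c/cos(c), c)


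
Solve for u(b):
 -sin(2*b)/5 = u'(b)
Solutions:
 u(b) = C1 + cos(2*b)/10


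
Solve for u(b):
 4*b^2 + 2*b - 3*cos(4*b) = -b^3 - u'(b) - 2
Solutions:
 u(b) = C1 - b^4/4 - 4*b^3/3 - b^2 - 2*b + 3*sin(4*b)/4


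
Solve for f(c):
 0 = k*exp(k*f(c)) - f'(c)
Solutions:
 f(c) = Piecewise((log(-1/(C1*k + c*k^2))/k, Ne(k, 0)), (nan, True))
 f(c) = Piecewise((C1 + c*k, Eq(k, 0)), (nan, True))


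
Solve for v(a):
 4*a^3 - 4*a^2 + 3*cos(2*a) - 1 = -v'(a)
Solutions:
 v(a) = C1 - a^4 + 4*a^3/3 + a - 3*sin(2*a)/2


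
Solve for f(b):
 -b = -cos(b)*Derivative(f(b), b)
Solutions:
 f(b) = C1 + Integral(b/cos(b), b)


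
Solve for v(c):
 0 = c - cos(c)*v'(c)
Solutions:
 v(c) = C1 + Integral(c/cos(c), c)


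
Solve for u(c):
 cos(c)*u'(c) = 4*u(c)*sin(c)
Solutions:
 u(c) = C1/cos(c)^4


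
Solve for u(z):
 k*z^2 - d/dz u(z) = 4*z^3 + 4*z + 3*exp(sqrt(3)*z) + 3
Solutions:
 u(z) = C1 + k*z^3/3 - z^4 - 2*z^2 - 3*z - sqrt(3)*exp(sqrt(3)*z)


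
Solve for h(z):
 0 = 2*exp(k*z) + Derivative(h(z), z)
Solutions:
 h(z) = C1 - 2*exp(k*z)/k


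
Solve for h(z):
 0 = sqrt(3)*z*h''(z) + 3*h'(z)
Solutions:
 h(z) = C1 + C2*z^(1 - sqrt(3))


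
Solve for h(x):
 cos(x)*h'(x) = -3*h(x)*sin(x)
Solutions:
 h(x) = C1*cos(x)^3


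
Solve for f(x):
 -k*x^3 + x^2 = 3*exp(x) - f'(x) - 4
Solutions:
 f(x) = C1 + k*x^4/4 - x^3/3 - 4*x + 3*exp(x)


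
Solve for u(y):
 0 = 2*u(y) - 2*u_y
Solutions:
 u(y) = C1*exp(y)


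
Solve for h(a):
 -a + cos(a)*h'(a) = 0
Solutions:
 h(a) = C1 + Integral(a/cos(a), a)


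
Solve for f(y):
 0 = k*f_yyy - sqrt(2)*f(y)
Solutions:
 f(y) = C1*exp(2^(1/6)*y*(1/k)^(1/3)) + C2*exp(2^(1/6)*y*(-1 + sqrt(3)*I)*(1/k)^(1/3)/2) + C3*exp(-2^(1/6)*y*(1 + sqrt(3)*I)*(1/k)^(1/3)/2)


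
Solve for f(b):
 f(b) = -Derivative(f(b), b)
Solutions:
 f(b) = C1*exp(-b)


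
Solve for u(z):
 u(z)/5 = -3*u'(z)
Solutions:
 u(z) = C1*exp(-z/15)


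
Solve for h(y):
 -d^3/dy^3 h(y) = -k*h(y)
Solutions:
 h(y) = C1*exp(k^(1/3)*y) + C2*exp(k^(1/3)*y*(-1 + sqrt(3)*I)/2) + C3*exp(-k^(1/3)*y*(1 + sqrt(3)*I)/2)


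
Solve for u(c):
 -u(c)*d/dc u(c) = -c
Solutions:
 u(c) = -sqrt(C1 + c^2)
 u(c) = sqrt(C1 + c^2)


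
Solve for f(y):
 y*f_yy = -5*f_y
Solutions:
 f(y) = C1 + C2/y^4


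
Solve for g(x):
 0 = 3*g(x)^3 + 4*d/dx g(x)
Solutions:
 g(x) = -sqrt(2)*sqrt(-1/(C1 - 3*x))
 g(x) = sqrt(2)*sqrt(-1/(C1 - 3*x))


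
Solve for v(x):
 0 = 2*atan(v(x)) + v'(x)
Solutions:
 Integral(1/atan(_y), (_y, v(x))) = C1 - 2*x


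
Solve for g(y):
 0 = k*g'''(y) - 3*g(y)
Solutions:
 g(y) = C1*exp(3^(1/3)*y*(1/k)^(1/3)) + C2*exp(y*(-3^(1/3) + 3^(5/6)*I)*(1/k)^(1/3)/2) + C3*exp(-y*(3^(1/3) + 3^(5/6)*I)*(1/k)^(1/3)/2)


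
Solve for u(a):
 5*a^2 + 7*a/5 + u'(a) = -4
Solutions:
 u(a) = C1 - 5*a^3/3 - 7*a^2/10 - 4*a


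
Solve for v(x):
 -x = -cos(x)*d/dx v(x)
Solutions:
 v(x) = C1 + Integral(x/cos(x), x)


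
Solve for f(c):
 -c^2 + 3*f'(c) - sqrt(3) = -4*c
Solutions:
 f(c) = C1 + c^3/9 - 2*c^2/3 + sqrt(3)*c/3
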